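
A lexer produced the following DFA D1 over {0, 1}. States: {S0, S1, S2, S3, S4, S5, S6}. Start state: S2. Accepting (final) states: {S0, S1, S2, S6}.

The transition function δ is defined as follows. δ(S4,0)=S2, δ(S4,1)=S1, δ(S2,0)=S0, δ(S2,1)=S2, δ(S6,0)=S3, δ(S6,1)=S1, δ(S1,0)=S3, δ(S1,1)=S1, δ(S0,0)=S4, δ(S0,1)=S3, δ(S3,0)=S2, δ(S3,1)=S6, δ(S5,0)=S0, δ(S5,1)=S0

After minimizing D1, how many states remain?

4

First remove the unreachable states {S5}; 6 states remain.
Initial partition by acceptance: {S0,S1,S2,S6} | {S3,S4}.
Split {S0,S1,S2,S6} by δ(·,0) → {S0,S1,S6} and {S2}.
On input 1, block {S0,S1,S6} splits into {S1,S6} and {S0}.
The partition is now stable with 4 blocks: {S1,S6} | {S3,S4} | {S2} | {S0}.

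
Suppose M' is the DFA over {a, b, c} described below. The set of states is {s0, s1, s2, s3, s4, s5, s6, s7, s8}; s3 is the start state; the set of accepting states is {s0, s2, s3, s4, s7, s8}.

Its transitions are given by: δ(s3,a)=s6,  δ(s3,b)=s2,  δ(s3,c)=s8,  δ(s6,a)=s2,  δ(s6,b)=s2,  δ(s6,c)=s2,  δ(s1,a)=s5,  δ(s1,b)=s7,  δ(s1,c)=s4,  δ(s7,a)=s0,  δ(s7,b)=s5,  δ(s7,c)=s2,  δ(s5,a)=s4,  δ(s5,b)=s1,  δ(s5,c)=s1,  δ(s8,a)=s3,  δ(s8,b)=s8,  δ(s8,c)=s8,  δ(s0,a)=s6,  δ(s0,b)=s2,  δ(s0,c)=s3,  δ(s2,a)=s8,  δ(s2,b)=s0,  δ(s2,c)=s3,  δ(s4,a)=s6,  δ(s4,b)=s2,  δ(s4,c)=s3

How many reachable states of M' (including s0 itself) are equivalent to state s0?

States {s1,s4,s5,s7} cannot be reached from the start state, so discard them.
P0 = {s0,s2,s3,s8} | {s6}.
Refine {s0,s2,s3,s8} on symbol a: members go to different blocks, giving {s0,s3} and {s2,s8}.
Split {s0,s3} by δ(·,c) → {s0} and {s3}.
On input a, block {s2,s8} splits into {s2} and {s8}.
Stable partition: {s0} | {s6} | {s2} | {s3} | {s8} — 5 equivalence classes.
The equivalence class containing s0 is {s0}, of size 1.

1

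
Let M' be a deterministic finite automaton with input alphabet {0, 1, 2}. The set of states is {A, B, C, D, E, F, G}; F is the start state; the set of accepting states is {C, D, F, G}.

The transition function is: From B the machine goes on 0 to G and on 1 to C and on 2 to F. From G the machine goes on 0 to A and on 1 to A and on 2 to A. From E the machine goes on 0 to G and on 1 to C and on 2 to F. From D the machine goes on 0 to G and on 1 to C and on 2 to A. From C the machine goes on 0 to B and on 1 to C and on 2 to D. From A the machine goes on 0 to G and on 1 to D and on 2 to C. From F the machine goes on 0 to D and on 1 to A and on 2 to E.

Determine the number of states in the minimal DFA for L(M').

6

Every state is reachable, so we keep all 7.
P0 = {C,D,F,G} | {A,B,E}.
Refine {C,D,F,G} on symbol 0: members go to different blocks, giving {C,G} and {D,F}.
On input 1, block {C,G} splits into {C} and {G}.
Split {A,B,E} by δ(·,1) → {B,E} and {A}.
Split {D,F} by δ(·,0) → {D} and {F}.
The partition is now stable with 6 blocks: {C} | {B,E} | {D} | {G} | {A} | {F}.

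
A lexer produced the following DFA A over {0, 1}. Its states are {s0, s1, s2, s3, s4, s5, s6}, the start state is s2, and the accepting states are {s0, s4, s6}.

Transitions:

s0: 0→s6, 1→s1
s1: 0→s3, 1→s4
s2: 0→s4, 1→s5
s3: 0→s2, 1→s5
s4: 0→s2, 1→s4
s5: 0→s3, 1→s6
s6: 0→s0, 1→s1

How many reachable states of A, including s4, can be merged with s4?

1

All states are reachable from the start state.
Start with accepting vs non-accepting: {s0,s4,s6} | {s1,s2,s3,s5}.
Split {s0,s4,s6} by δ(·,0) → {s0,s6} and {s4}.
Split {s1,s2,s3,s5} by δ(·,0) → {s1,s3,s5} and {s2}.
On input 0, block {s1,s3,s5} splits into {s1,s5} and {s3}.
Refine {s1,s5} on symbol 1: members go to different blocks, giving {s1} and {s5}.
Stable partition: {s0,s6} | {s1} | {s4} | {s2} | {s3} | {s5} — 6 equivalence classes.
State s4 belongs to the block {s4}, which has 1 states.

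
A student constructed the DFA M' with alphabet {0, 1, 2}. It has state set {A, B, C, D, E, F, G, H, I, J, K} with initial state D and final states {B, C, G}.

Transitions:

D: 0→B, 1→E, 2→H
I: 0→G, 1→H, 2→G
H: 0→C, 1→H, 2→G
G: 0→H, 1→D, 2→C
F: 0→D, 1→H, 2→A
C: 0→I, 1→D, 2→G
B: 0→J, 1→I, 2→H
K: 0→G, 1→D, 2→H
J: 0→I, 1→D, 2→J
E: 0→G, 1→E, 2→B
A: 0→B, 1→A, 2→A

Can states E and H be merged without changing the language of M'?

No

Reachable states from the start: {B,C,D,E,G,H,I,J}. Unreachable: {A,F,K} — drop them.
Initial partition by acceptance: {B,C,G} | {D,E,H,I,J}.
Split {B,C,G} by δ(·,2) → {C,G} and {B}.
On input 0, block {D,E,H,I,J} splits into {E,H,I} and {D} and {J}.
On input 2, block {E,H,I} splits into {H,I} and {E}.
No further refinement is possible. Final partition (6 blocks): {C,G} | {H,I} | {B} | {D} | {J} | {E}.
E and H end up in different blocks, so they are distinguishable. For instance, the string '22' is accepted from only H.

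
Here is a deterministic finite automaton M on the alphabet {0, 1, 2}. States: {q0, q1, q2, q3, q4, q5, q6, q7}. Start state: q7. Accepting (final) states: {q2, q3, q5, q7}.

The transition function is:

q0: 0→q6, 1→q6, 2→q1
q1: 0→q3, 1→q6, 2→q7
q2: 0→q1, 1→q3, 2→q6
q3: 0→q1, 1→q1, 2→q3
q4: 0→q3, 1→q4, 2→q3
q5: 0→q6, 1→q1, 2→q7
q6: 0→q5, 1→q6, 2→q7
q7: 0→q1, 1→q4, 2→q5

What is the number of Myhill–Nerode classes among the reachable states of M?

2

States {q0,q2} cannot be reached from the start state, so discard them.
Initial partition by acceptance: {q3,q5,q7} | {q1,q4,q6}.
No further refinement is possible. Final partition (2 blocks): {q3,q5,q7} | {q1,q4,q6}.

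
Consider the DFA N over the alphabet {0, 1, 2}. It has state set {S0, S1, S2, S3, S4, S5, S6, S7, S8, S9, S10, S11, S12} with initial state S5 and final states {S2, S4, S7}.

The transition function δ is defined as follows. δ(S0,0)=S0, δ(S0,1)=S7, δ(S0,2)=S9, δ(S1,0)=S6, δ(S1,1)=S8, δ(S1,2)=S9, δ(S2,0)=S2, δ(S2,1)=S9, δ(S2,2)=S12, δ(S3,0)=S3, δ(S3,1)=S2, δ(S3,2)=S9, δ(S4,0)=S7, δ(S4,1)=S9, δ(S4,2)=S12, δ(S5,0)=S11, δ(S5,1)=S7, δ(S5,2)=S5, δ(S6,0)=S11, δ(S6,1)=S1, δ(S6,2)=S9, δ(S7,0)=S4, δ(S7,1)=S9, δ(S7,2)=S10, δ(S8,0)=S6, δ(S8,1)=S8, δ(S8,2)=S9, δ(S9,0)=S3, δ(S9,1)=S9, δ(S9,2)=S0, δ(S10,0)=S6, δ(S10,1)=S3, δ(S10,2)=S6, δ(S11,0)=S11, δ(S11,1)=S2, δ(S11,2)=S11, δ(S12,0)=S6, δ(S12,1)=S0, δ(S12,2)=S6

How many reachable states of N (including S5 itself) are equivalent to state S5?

All states are reachable from the start state.
Start with accepting vs non-accepting: {S2,S4,S7} | {S0,S1,S3,S5,S6,S8,S9,S10,S11,S12}.
On input 1, block {S0,S1,S3,S5,S6,S8,S9,S10,S11,S12} splits into {S1,S6,S8,S9,S10,S12} and {S0,S3,S5,S11}.
Split {S1,S6,S8,S9,S10,S12} by δ(·,0) → {S1,S8,S10,S12} and {S6,S9}.
On input 1, block {S1,S8,S10,S12} splits into {S1,S8} and {S10,S12}.
On input 2, block {S0,S3,S5,S11} splits into {S0,S3} and {S5,S11}.
Split {S6,S9} by δ(·,0) → {S6} and {S9}.
Stable partition: {S2,S4,S7} | {S1,S8} | {S0,S3} | {S6} | {S10,S12} | {S5,S11} | {S9} — 7 equivalence classes.
The equivalence class containing S5 is {S5,S11}, of size 2.

2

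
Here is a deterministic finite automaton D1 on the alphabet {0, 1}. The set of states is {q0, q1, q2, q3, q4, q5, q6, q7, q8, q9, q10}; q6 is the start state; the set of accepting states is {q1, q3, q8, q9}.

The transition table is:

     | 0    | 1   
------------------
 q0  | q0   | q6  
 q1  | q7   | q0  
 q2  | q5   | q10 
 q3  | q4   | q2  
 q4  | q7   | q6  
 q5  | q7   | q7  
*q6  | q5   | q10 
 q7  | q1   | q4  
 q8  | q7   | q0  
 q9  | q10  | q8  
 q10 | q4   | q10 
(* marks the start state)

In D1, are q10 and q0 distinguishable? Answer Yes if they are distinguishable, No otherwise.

Yes

First remove the unreachable states {q2,q3,q8,q9}; 7 states remain.
Start with accepting vs non-accepting: {q1} | {q0,q4,q5,q6,q7,q10}.
Split {q0,q4,q5,q6,q7,q10} by δ(·,0) → {q0,q4,q5,q6,q10} and {q7}.
On input 0, block {q0,q4,q5,q6,q10} splits into {q0,q6,q10} and {q4,q5}.
Refine {q0,q6,q10} on symbol 0: members go to different blocks, giving {q6,q10} and {q0}.
Refine {q4,q5} on symbol 1: members go to different blocks, giving {q4} and {q5}.
On input 0, block {q6,q10} splits into {q6} and {q10}.
Stable partition: {q1} | {q6} | {q7} | {q4} | {q0} | {q5} | {q10} — 7 equivalence classes.
q10 and q0 end up in different blocks, so they are distinguishable. For instance, the string '000' is accepted from only q10.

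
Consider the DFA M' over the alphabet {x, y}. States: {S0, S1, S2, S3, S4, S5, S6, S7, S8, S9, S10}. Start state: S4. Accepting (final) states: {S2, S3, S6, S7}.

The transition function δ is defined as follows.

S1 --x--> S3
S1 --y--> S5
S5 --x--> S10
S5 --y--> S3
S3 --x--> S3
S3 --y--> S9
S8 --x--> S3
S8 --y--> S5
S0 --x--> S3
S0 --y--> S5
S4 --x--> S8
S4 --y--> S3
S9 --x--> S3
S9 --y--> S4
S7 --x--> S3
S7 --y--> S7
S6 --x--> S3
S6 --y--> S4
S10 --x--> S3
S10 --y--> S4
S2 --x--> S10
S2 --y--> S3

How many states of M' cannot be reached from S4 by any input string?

5

No path from S4 leads to S0, S1, S2, S6, S7; the other 6 states are all reachable.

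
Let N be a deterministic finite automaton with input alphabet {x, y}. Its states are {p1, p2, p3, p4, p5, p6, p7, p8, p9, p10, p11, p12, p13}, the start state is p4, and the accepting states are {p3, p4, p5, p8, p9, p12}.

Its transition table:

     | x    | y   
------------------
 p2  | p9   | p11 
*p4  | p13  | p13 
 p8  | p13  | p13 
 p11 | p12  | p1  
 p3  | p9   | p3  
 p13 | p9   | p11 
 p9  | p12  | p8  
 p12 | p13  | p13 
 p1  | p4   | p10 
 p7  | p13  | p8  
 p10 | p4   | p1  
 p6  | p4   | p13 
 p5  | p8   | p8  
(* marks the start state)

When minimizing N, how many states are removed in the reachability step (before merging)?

BFS from p4 reaches {p1, p4, p8, p9, p10, p11, p12, p13}; the 5 state(s) p2, p3, p5, p6, p7 are never visited.

5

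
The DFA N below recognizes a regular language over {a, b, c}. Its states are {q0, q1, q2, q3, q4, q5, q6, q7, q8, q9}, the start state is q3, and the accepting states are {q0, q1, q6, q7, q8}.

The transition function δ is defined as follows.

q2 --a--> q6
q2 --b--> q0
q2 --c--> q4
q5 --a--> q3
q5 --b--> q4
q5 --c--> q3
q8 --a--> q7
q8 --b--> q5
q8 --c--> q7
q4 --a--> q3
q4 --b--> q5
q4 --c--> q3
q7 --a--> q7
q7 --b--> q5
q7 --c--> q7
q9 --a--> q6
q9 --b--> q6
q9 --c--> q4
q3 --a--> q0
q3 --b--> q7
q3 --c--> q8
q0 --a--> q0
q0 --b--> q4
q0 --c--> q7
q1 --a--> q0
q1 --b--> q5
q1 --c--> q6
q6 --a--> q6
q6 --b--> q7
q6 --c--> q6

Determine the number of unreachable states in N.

4

No path from q3 leads to q1, q2, q6, q9; the other 6 states are all reachable.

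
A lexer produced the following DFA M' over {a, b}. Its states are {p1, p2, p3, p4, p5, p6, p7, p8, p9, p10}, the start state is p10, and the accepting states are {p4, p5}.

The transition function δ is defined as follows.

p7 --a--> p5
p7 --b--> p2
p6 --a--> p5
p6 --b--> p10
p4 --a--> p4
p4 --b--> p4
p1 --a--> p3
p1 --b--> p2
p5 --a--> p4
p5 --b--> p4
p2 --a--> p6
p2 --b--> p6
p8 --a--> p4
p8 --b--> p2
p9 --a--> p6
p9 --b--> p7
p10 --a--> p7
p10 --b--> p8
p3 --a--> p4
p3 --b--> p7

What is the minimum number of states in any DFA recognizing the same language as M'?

3

First remove the unreachable states {p1,p3,p9}; 7 states remain.
Initial partition by acceptance: {p4,p5} | {p2,p6,p7,p8,p10}.
Refine {p2,p6,p7,p8,p10} on symbol a: members go to different blocks, giving {p6,p7,p8} and {p2,p10}.
The partition is now stable with 3 blocks: {p4,p5} | {p6,p7,p8} | {p2,p10}.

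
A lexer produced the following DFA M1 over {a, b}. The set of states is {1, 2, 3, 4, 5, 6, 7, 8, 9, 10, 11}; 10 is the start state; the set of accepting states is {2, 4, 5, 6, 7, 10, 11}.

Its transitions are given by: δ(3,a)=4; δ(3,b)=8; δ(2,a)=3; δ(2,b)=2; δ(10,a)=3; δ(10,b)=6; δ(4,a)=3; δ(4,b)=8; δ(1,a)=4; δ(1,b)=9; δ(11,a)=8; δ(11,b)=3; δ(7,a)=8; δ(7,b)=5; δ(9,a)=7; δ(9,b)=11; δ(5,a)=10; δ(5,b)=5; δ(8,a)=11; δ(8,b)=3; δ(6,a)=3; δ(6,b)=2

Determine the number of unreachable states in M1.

4

BFS from 10 reaches {2, 3, 4, 6, 8, 10, 11}; the 4 state(s) 1, 5, 7, 9 are never visited.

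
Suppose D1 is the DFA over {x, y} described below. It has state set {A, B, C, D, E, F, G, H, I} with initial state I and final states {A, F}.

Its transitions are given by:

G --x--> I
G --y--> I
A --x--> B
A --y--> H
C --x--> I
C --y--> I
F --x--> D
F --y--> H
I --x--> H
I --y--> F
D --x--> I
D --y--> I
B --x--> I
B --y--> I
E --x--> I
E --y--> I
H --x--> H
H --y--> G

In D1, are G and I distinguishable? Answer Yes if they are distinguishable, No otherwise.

First remove the unreachable states {A,B,C,E}; 5 states remain.
Start with accepting vs non-accepting: {F} | {D,G,H,I}.
Refine {D,G,H,I} on symbol y: members go to different blocks, giving {D,G,H} and {I}.
On input x, block {D,G,H} splits into {D,G} and {H}.
No further refinement is possible. Final partition (4 blocks): {F} | {D,G} | {I} | {H}.
G and I end up in different blocks, so they are distinguishable. For instance, the string 'y' is accepted from only I.

Yes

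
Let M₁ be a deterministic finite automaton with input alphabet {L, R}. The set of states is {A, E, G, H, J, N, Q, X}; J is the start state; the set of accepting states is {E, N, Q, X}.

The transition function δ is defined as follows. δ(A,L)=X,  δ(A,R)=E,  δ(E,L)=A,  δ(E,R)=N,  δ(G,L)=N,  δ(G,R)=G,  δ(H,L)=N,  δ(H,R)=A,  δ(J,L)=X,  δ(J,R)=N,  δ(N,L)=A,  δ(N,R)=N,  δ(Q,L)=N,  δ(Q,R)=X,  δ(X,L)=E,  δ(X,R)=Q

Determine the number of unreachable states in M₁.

Starting at J and following transitions, the reachable set is {A, E, J, N, Q, X}. That leaves G, H unreachable — 2 in total.

2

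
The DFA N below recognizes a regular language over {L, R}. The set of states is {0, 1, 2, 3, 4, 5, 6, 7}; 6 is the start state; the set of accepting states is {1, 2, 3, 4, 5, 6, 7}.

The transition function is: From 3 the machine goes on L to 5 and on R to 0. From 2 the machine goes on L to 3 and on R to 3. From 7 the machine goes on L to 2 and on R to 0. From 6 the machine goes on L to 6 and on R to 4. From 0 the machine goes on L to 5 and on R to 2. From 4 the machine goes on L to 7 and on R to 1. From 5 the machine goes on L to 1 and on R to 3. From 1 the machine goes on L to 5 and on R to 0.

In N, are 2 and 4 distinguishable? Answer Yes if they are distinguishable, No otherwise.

No

Start with accepting vs non-accepting: {1,2,3,4,5,6,7} | {0}.
Split {1,2,3,4,5,6,7} by δ(·,R) → {2,4,5,6} and {1,3,7}.
On input L, block {2,4,5,6} splits into {2,4,5} and {6}.
The partition is now stable with 4 blocks: {2,4,5} | {0} | {1,3,7} | {6}.
2 and 4 lie in the same block of the stable partition, so they are equivalent — no string distinguishes them.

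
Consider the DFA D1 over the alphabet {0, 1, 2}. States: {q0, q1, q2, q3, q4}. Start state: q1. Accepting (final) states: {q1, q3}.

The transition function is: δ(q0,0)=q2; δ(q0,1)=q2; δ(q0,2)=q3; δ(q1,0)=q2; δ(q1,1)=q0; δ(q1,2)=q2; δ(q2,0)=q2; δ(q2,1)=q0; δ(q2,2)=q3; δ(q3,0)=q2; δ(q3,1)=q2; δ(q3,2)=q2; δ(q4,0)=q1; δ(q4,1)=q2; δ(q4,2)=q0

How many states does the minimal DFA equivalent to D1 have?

Reachable states from the start: {q0,q1,q2,q3}. Unreachable: {q4} — drop them.
Start with accepting vs non-accepting: {q1,q3} | {q0,q2}.
Stable partition: {q1,q3} | {q0,q2} — 2 equivalence classes.

2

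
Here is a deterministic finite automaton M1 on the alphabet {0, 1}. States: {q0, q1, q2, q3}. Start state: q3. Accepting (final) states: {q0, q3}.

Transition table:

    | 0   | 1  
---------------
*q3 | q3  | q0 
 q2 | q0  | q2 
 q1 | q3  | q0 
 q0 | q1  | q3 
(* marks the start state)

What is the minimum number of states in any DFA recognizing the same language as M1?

3

States {q2} cannot be reached from the start state, so discard them.
P0 = {q0,q3} | {q1}.
Refine {q0,q3} on symbol 0: members go to different blocks, giving {q0} and {q3}.
Stable partition: {q0} | {q1} | {q3} — 3 equivalence classes.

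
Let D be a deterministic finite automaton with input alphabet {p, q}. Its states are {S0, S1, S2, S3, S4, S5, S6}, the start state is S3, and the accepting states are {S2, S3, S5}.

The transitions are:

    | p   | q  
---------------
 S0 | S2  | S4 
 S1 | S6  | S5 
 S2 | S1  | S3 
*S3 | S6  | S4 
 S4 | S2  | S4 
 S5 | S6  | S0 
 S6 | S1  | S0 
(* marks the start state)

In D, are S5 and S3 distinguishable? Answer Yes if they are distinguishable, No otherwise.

No

Every state is reachable, so we keep all 7.
P0 = {S2,S3,S5} | {S0,S1,S4,S6}.
Refine {S2,S3,S5} on symbol q: members go to different blocks, giving {S3,S5} and {S2}.
On input p, block {S0,S1,S4,S6} splits into {S0,S4} and {S1,S6}.
Split {S1,S6} by δ(·,q) → {S1} and {S6}.
No further refinement is possible. Final partition (5 blocks): {S3,S5} | {S0,S4} | {S2} | {S1} | {S6}.
S5 and S3 lie in the same block of the stable partition, so they are equivalent — no string distinguishes them.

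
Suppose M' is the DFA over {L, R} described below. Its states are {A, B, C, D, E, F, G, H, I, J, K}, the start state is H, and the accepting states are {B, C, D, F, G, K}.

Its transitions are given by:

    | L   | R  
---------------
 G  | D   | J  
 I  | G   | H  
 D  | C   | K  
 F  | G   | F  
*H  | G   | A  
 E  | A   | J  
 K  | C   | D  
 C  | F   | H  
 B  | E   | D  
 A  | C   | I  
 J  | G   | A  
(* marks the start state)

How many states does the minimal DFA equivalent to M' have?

First remove the unreachable states {B,E}; 9 states remain.
Initial partition by acceptance: {C,D,F,G,K} | {A,H,I,J}.
Split {C,D,F,G,K} by δ(·,R) → {D,F,K} and {C,G}.
No further refinement is possible. Final partition (3 blocks): {D,F,K} | {A,H,I,J} | {C,G}.

3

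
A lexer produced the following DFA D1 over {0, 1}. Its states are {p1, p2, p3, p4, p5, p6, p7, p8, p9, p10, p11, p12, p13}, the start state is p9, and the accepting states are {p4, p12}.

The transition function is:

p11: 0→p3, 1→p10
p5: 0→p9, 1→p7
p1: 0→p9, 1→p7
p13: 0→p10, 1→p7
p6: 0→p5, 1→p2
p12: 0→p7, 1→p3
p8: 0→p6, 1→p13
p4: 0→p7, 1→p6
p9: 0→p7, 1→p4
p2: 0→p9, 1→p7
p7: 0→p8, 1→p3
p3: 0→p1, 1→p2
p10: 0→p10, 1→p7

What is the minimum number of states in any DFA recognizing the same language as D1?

Reachable states from the start: {p1,p2,p3,p4,p5,p6,p7,p8,p9,p10,p13}. Unreachable: {p11,p12} — drop them.
Initial partition by acceptance: {p4} | {p1,p2,p3,p5,p6,p7,p8,p9,p10,p13}.
On input 1, block {p1,p2,p3,p5,p6,p7,p8,p9,p10,p13} splits into {p1,p2,p3,p5,p6,p7,p8,p10,p13} and {p9}.
Refine {p1,p2,p3,p5,p6,p7,p8,p10,p13} on symbol 0: members go to different blocks, giving {p3,p6,p7,p8,p10,p13} and {p1,p2,p5}.
Split {p3,p6,p7,p8,p10,p13} by δ(·,0) → {p7,p8,p10,p13} and {p3,p6}.
On input 0, block {p7,p8,p10,p13} splits into {p7,p10,p13} and {p8}.
Refine {p7,p10,p13} on symbol 0: members go to different blocks, giving {p10,p13} and {p7}.
No further refinement is possible. Final partition (7 blocks): {p4} | {p10,p13} | {p9} | {p1,p2,p5} | {p3,p6} | {p8} | {p7}.

7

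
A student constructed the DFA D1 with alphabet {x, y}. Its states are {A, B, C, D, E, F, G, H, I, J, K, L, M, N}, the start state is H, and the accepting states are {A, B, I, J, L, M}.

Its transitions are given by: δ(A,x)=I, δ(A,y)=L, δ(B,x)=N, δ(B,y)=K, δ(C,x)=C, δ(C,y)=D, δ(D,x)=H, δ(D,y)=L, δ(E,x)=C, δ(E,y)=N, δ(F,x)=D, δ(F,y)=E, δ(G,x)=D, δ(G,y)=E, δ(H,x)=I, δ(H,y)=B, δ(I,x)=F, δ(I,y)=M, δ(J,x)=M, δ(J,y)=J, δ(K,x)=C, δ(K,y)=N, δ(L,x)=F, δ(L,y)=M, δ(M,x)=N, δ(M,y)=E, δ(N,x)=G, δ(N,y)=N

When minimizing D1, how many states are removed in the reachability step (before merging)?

2

BFS from H reaches {B, C, D, E, F, G, H, I, K, L, M, N}; the 2 state(s) A, J are never visited.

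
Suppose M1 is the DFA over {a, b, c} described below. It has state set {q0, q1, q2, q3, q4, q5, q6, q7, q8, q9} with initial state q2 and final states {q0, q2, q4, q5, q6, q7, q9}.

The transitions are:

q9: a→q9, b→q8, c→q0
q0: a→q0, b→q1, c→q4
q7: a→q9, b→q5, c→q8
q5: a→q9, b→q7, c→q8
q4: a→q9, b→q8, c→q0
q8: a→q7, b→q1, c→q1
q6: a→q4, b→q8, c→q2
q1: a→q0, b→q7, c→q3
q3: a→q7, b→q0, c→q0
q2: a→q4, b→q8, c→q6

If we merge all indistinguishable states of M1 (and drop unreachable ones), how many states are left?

7

P0 = {q0,q2,q4,q5,q6,q7,q9} | {q1,q3,q8}.
Split {q0,q2,q4,q5,q6,q7,q9} by δ(·,b) → {q0,q2,q4,q6,q9} and {q5,q7}.
Refine {q1,q3,q8} on symbol a: members go to different blocks, giving {q3,q8} and {q1}.
On input b, block {q0,q2,q4,q6,q9} splits into {q2,q4,q6,q9} and {q0}.
On input c, block {q2,q4,q6,q9} splits into {q2,q6} and {q4,q9}.
On input b, block {q3,q8} splits into {q3} and {q8}.
The partition is now stable with 7 blocks: {q2,q6} | {q3} | {q5,q7} | {q1} | {q0} | {q4,q9} | {q8}.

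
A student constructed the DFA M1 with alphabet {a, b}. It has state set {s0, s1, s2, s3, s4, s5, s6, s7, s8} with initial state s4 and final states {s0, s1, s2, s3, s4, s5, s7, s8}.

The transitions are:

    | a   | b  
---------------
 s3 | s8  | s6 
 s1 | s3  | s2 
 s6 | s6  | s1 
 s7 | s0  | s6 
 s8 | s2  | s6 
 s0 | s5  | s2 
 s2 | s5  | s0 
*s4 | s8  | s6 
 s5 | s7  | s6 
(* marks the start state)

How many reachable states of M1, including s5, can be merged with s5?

Every state is reachable, so we keep all 9.
Start with accepting vs non-accepting: {s0,s1,s2,s3,s4,s5,s7,s8} | {s6}.
Refine {s0,s1,s2,s3,s4,s5,s7,s8} on symbol b: members go to different blocks, giving {s3,s4,s5,s7,s8} and {s0,s1,s2}.
Split {s3,s4,s5,s7,s8} by δ(·,a) → {s3,s4,s5} and {s7,s8}.
Stable partition: {s3,s4,s5} | {s6} | {s0,s1,s2} | {s7,s8} — 4 equivalence classes.
State s5 belongs to the block {s3,s4,s5}, which has 3 states.

3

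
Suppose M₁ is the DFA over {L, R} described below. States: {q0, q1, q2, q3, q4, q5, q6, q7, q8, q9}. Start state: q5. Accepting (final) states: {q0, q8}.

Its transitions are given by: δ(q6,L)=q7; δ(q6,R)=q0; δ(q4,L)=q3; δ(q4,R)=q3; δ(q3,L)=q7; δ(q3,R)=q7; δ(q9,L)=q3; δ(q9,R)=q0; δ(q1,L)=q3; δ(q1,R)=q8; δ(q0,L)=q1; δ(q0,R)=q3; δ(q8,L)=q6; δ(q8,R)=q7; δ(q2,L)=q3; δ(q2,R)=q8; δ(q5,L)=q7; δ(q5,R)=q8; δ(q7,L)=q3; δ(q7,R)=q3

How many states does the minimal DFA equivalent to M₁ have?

First remove the unreachable states {q2,q4,q9}; 7 states remain.
Start with accepting vs non-accepting: {q0,q8} | {q1,q3,q5,q6,q7}.
Split {q1,q3,q5,q6,q7} by δ(·,R) → {q1,q5,q6} and {q3,q7}.
No further refinement is possible. Final partition (3 blocks): {q0,q8} | {q1,q5,q6} | {q3,q7}.

3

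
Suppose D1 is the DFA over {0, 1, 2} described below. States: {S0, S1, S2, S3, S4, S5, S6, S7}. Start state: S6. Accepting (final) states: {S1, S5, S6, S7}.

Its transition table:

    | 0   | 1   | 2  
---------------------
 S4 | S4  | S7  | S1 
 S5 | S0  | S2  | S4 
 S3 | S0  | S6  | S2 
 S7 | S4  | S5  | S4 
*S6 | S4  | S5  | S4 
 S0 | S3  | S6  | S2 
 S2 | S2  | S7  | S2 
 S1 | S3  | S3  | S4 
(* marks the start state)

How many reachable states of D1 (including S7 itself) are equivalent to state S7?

2

All states are reachable from the start state.
P0 = {S1,S5,S6,S7} | {S0,S2,S3,S4}.
On input 1, block {S1,S5,S6,S7} splits into {S1,S5} and {S6,S7}.
On input 2, block {S0,S2,S3,S4} splits into {S0,S2,S3} and {S4}.
No further refinement is possible. Final partition (4 blocks): {S1,S5} | {S0,S2,S3} | {S6,S7} | {S4}.
State S7 belongs to the block {S6,S7}, which has 2 states.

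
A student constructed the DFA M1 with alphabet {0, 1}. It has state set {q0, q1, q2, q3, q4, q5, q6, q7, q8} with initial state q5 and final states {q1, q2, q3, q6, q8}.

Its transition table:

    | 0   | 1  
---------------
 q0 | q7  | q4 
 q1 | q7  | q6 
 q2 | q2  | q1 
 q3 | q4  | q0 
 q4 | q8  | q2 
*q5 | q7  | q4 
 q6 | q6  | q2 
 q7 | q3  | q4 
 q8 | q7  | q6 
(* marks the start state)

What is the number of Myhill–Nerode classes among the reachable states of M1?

All states are reachable from the start state.
Start with accepting vs non-accepting: {q1,q2,q3,q6,q8} | {q0,q4,q5,q7}.
Split {q1,q2,q3,q6,q8} by δ(·,0) → {q1,q3,q8} and {q2,q6}.
Refine {q1,q3,q8} on symbol 1: members go to different blocks, giving {q1,q8} and {q3}.
On input 0, block {q0,q4,q5,q7} splits into {q0,q5} and {q4} and {q7}.
Split {q2,q6} by δ(·,1) → {q2} and {q6}.
The partition is now stable with 7 blocks: {q1,q8} | {q0,q5} | {q2} | {q3} | {q4} | {q7} | {q6}.

7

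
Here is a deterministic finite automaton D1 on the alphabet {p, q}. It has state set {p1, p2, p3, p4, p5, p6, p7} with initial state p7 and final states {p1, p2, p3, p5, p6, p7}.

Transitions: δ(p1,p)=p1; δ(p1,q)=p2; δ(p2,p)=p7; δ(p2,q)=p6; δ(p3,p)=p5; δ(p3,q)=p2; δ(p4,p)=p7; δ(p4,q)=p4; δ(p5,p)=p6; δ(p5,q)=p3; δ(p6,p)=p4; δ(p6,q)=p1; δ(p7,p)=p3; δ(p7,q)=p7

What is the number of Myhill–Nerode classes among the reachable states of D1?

Every state is reachable, so we keep all 7.
Initial partition by acceptance: {p1,p2,p3,p5,p6,p7} | {p4}.
Refine {p1,p2,p3,p5,p6,p7} on symbol p: members go to different blocks, giving {p1,p2,p3,p5,p7} and {p6}.
Refine {p1,p2,p3,p5,p7} on symbol p: members go to different blocks, giving {p1,p2,p3,p7} and {p5}.
Split {p1,p2,p3,p7} by δ(·,p) → {p1,p2,p7} and {p3}.
Refine {p1,p2,p7} on symbol p: members go to different blocks, giving {p1,p2} and {p7}.
Split {p1,p2} by δ(·,p) → {p1} and {p2}.
The partition is now stable with 7 blocks: {p1} | {p4} | {p6} | {p5} | {p3} | {p7} | {p2}.

7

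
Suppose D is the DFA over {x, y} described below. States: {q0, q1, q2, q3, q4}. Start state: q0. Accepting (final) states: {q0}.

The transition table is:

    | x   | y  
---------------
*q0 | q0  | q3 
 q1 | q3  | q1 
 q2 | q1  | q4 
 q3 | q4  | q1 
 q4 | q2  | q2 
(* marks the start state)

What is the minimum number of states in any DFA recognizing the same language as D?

P0 = {q0} | {q1,q2,q3,q4}.
Stable partition: {q0} | {q1,q2,q3,q4} — 2 equivalence classes.

2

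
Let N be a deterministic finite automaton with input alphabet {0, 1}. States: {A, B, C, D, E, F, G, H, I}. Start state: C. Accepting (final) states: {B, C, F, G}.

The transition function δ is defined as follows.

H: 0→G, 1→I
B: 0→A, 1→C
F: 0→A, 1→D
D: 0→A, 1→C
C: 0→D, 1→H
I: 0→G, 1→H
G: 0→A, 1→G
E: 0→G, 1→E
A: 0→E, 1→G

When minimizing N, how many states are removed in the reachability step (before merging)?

2

No path from C leads to B, F; the other 7 states are all reachable.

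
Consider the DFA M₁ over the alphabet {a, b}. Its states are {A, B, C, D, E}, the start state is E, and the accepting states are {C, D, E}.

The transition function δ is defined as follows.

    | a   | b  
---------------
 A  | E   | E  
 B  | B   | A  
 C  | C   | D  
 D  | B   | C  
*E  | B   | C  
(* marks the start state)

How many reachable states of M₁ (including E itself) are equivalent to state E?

2

All states are reachable from the start state.
Initial partition by acceptance: {C,D,E} | {A,B}.
Split {C,D,E} by δ(·,a) → {D,E} and {C}.
On input a, block {A,B} splits into {A} and {B}.
No further refinement is possible. Final partition (4 blocks): {D,E} | {A} | {C} | {B}.
The equivalence class containing E is {D,E}, of size 2.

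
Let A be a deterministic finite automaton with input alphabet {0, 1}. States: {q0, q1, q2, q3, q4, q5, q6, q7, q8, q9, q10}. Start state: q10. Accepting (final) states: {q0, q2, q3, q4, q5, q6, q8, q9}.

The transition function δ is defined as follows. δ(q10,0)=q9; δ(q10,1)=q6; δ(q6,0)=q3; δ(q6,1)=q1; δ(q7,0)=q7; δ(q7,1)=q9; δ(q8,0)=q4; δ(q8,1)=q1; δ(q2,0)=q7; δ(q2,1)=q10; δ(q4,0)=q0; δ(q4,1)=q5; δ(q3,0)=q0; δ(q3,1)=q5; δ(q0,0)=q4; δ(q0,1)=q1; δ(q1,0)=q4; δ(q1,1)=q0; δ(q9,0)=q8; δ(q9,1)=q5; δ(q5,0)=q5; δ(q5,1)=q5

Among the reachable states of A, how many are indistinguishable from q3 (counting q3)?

States {q2,q7} cannot be reached from the start state, so discard them.
Initial partition by acceptance: {q0,q3,q4,q5,q6,q8,q9} | {q1,q10}.
On input 1, block {q0,q3,q4,q5,q6,q8,q9} splits into {q3,q4,q5,q9} and {q0,q6,q8}.
On input 0, block {q3,q4,q5,q9} splits into {q3,q4,q9} and {q5}.
Stable partition: {q3,q4,q9} | {q1,q10} | {q0,q6,q8} | {q5} — 4 equivalence classes.
The equivalence class containing q3 is {q3,q4,q9}, of size 3.

3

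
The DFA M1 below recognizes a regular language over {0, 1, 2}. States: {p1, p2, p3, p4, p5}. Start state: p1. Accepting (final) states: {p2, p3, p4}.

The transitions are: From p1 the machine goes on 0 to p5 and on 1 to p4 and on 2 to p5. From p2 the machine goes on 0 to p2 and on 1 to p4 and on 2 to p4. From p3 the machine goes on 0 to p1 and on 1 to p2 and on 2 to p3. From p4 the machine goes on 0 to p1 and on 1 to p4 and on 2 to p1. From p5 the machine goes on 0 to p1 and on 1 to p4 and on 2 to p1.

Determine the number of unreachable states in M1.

2

BFS from p1 reaches {p1, p4, p5}; the 2 state(s) p2, p3 are never visited.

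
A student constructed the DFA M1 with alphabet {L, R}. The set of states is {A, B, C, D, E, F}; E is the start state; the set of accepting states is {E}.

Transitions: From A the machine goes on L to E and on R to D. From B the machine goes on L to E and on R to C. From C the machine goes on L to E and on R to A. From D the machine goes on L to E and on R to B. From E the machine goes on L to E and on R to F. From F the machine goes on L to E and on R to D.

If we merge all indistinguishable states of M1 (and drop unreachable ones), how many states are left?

2

Start with accepting vs non-accepting: {E} | {A,B,C,D,F}.
The partition is now stable with 2 blocks: {E} | {A,B,C,D,F}.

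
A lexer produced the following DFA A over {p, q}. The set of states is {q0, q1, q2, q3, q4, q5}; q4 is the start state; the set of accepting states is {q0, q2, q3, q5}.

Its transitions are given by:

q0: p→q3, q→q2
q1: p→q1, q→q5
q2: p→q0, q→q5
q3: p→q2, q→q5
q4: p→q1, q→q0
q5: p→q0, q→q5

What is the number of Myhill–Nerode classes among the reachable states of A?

2

Every state is reachable, so we keep all 6.
Initial partition by acceptance: {q0,q2,q3,q5} | {q1,q4}.
No further refinement is possible. Final partition (2 blocks): {q0,q2,q3,q5} | {q1,q4}.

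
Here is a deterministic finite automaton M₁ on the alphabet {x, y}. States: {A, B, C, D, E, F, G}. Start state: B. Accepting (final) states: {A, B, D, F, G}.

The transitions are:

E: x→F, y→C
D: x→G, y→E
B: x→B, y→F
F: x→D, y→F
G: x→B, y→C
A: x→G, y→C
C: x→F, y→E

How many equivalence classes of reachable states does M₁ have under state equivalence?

5

First remove the unreachable states {A}; 6 states remain.
Initial partition by acceptance: {B,D,F,G} | {C,E}.
Refine {B,D,F,G} on symbol y: members go to different blocks, giving {B,F} and {D,G}.
On input x, block {B,F} splits into {B} and {F}.
On input x, block {D,G} splits into {D} and {G}.
No further refinement is possible. Final partition (5 blocks): {B} | {C,E} | {D} | {F} | {G}.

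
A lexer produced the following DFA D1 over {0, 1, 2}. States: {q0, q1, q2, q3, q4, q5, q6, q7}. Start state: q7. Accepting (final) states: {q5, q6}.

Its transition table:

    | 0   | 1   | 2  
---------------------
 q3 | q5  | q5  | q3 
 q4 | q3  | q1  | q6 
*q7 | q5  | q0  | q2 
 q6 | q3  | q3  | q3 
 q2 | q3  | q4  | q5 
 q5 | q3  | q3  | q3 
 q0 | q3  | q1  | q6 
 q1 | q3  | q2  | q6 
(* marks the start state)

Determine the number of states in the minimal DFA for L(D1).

4

Start with accepting vs non-accepting: {q5,q6} | {q0,q1,q2,q3,q4,q7}.
Split {q0,q1,q2,q3,q4,q7} by δ(·,0) → {q0,q1,q2,q4} and {q3,q7}.
Split {q3,q7} by δ(·,1) → {q3} and {q7}.
No further refinement is possible. Final partition (4 blocks): {q5,q6} | {q0,q1,q2,q4} | {q3} | {q7}.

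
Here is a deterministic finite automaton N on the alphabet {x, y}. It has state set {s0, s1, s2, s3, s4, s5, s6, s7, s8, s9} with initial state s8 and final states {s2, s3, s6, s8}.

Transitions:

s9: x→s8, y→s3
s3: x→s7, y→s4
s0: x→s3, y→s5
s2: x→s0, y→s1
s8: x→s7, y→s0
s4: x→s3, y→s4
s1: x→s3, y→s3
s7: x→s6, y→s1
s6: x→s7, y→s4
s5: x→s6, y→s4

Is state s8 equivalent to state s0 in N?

Reachable states from the start: {s0,s1,s3,s4,s5,s6,s7,s8}. Unreachable: {s2,s9} — drop them.
Start with accepting vs non-accepting: {s3,s6,s8} | {s0,s1,s4,s5,s7}.
Refine {s0,s1,s4,s5,s7} on symbol y: members go to different blocks, giving {s0,s4,s5,s7} and {s1}.
On input y, block {s0,s4,s5,s7} splits into {s0,s4,s5} and {s7}.
Stable partition: {s3,s6,s8} | {s0,s4,s5} | {s1} | {s7} — 4 equivalence classes.
s8 and s0 end up in different blocks, so they are distinguishable. For instance, the string 'ε' is accepted from only s8.

No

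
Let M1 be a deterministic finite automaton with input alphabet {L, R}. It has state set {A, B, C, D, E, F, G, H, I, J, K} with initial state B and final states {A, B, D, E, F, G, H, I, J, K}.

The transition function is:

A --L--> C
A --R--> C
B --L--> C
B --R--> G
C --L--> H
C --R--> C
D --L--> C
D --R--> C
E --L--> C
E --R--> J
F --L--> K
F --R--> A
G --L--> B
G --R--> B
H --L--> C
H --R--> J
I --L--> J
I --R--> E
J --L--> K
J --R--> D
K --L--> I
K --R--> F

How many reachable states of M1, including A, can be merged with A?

All states are reachable from the start state.
P0 = {A,B,D,E,F,G,H,I,J,K} | {C}.
On input L, block {A,B,D,E,F,G,H,I,J,K} splits into {A,B,D,E,H} and {F,G,I,J,K}.
Split {A,B,D,E,H} by δ(·,R) → {B,E,H} and {A,D}.
Refine {F,G,I,J,K} on symbol L: members go to different blocks, giving {F,I,J,K} and {G}.
Refine {B,E,H} on symbol R: members go to different blocks, giving {E,H} and {B}.
Refine {F,I,J,K} on symbol R: members go to different blocks, giving {F,J} and {I} and {K}.
The partition is now stable with 8 blocks: {E,H} | {C} | {F,J} | {A,D} | {G} | {B} | {I} | {K}.
State A belongs to the block {A,D}, which has 2 states.

2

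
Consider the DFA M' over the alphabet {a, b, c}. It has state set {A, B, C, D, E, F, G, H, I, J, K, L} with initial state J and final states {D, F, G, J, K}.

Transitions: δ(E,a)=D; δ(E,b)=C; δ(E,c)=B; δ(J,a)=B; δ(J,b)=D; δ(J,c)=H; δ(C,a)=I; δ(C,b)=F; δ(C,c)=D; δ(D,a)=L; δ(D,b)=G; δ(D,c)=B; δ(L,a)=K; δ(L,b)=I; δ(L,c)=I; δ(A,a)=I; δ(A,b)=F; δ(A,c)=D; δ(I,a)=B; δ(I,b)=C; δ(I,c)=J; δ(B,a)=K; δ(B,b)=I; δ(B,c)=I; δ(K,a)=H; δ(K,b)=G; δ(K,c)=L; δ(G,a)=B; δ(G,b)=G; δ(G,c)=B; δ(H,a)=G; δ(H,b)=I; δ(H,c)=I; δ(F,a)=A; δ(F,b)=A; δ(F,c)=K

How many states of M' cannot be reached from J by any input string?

1

BFS from J reaches {A, B, C, D, F, G, H, I, J, K, L}; the 1 state(s) E are never visited.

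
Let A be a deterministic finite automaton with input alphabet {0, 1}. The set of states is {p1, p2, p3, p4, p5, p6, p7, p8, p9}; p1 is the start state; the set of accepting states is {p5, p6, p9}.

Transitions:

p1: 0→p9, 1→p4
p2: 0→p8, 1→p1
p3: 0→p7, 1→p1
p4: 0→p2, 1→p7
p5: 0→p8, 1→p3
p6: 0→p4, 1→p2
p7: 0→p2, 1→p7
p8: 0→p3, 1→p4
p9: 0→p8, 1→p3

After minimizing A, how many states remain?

4

First remove the unreachable states {p5,p6}; 7 states remain.
P0 = {p9} | {p1,p2,p3,p4,p7,p8}.
On input 0, block {p1,p2,p3,p4,p7,p8} splits into {p2,p3,p4,p7,p8} and {p1}.
Split {p2,p3,p4,p7,p8} by δ(·,1) → {p4,p7,p8} and {p2,p3}.
Stable partition: {p9} | {p4,p7,p8} | {p1} | {p2,p3} — 4 equivalence classes.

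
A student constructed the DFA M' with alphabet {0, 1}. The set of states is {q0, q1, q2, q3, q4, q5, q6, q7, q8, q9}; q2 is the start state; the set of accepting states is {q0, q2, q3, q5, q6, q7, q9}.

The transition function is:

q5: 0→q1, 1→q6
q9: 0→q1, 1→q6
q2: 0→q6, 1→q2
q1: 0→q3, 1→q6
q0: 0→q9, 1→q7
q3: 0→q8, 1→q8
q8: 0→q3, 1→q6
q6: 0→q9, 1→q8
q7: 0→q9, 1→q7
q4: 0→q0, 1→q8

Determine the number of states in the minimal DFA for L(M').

Reachable states from the start: {q1,q2,q3,q6,q8,q9}. Unreachable: {q0,q4,q5,q7} — drop them.
P0 = {q2,q3,q6,q9} | {q1,q8}.
On input 0, block {q2,q3,q6,q9} splits into {q2,q6} and {q3,q9}.
Split {q2,q6} by δ(·,0) → {q2} and {q6}.
Refine {q3,q9} on symbol 1: members go to different blocks, giving {q3} and {q9}.
No further refinement is possible. Final partition (5 blocks): {q2} | {q1,q8} | {q3} | {q6} | {q9}.

5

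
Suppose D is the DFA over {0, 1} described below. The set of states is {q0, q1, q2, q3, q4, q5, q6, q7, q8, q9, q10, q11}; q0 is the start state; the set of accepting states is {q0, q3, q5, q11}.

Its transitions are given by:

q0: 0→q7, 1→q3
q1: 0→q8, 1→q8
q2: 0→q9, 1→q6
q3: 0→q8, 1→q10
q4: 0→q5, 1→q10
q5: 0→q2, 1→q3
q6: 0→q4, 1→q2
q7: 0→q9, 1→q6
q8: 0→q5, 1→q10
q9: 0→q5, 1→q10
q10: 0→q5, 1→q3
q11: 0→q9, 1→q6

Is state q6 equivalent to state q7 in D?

Yes

States {q1,q11} cannot be reached from the start state, so discard them.
Initial partition by acceptance: {q0,q3,q5} | {q2,q4,q6,q7,q8,q9,q10}.
Split {q0,q3,q5} by δ(·,1) → {q0,q5} and {q3}.
Refine {q2,q4,q6,q7,q8,q9,q10} on symbol 0: members go to different blocks, giving {q4,q8,q9,q10} and {q2,q6,q7}.
Split {q4,q8,q9,q10} by δ(·,1) → {q4,q8,q9} and {q10}.
No further refinement is possible. Final partition (5 blocks): {q0,q5} | {q4,q8,q9} | {q3} | {q2,q6,q7} | {q10}.
q6 and q7 lie in the same block of the stable partition, so they are equivalent — no string distinguishes them.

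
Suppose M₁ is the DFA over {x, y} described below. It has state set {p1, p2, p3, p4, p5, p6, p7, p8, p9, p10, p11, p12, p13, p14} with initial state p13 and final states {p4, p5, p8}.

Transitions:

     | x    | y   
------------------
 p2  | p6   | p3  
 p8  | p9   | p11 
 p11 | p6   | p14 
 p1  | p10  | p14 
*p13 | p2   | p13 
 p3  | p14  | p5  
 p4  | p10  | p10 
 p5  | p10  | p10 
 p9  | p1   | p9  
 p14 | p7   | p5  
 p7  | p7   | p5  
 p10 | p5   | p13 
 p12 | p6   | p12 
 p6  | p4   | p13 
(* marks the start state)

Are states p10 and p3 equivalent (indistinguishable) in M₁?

Reachable states from the start: {p2,p3,p4,p5,p6,p7,p10,p13,p14}. Unreachable: {p1,p8,p9,p11,p12} — drop them.
Initial partition by acceptance: {p4,p5} | {p2,p3,p6,p7,p10,p13,p14}.
On input x, block {p2,p3,p6,p7,p10,p13,p14} splits into {p2,p3,p7,p13,p14} and {p6,p10}.
Refine {p2,p3,p7,p13,p14} on symbol x: members go to different blocks, giving {p3,p7,p13,p14} and {p2}.
Refine {p3,p7,p13,p14} on symbol x: members go to different blocks, giving {p3,p7,p14} and {p13}.
The partition is now stable with 5 blocks: {p4,p5} | {p3,p7,p14} | {p6,p10} | {p2} | {p13}.
p10 and p3 end up in different blocks, so they are distinguishable. For instance, the string 'x' is accepted from only p10.

No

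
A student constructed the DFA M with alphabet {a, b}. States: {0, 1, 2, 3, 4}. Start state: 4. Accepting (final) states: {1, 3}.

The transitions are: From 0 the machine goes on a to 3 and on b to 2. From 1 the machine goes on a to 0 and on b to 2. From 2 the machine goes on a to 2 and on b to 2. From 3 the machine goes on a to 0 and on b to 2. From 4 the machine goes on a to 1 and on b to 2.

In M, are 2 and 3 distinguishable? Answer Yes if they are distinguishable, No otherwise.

P0 = {1,3} | {0,2,4}.
Split {0,2,4} by δ(·,a) → {0,4} and {2}.
Stable partition: {1,3} | {0,4} | {2} — 3 equivalence classes.
2 and 3 end up in different blocks, so they are distinguishable. For instance, the string 'ε' is accepted from only 3.

Yes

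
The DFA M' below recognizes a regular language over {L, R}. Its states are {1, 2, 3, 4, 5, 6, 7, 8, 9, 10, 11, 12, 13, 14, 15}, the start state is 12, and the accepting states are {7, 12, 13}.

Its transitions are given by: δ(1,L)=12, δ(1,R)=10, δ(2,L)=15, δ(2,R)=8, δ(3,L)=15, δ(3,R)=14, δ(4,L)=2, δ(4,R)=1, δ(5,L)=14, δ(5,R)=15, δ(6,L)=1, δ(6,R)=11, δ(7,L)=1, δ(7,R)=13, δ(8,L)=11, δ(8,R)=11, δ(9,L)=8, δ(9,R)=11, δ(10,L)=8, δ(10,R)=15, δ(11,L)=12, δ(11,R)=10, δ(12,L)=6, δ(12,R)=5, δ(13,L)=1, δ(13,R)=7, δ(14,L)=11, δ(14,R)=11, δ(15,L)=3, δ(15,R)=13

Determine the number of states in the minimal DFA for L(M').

7

First remove the unreachable states {2,4,9}; 12 states remain.
Initial partition by acceptance: {7,12,13} | {1,3,5,6,8,10,11,14,15}.
On input R, block {7,12,13} splits into {7,13} and {12}.
On input L, block {1,3,5,6,8,10,11,14,15} splits into {3,5,6,8,10,14,15} and {1,11}.
Refine {3,5,6,8,10,14,15} on symbol L: members go to different blocks, giving {3,5,10,15} and {6,8,14}.
Refine {3,5,10,15} on symbol L: members go to different blocks, giving {3,15} and {5,10}.
Refine {3,15} on symbol R: members go to different blocks, giving {3} and {15}.
No further refinement is possible. Final partition (7 blocks): {7,13} | {3} | {12} | {1,11} | {6,8,14} | {5,10} | {15}.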